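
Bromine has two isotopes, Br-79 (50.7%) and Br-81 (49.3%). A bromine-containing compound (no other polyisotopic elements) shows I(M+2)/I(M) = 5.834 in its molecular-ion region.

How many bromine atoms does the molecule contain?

6

The M+2/M ratio from n Br atoms is n · q/p = n · 0.493/0.507.
n = 5.834 × 0.507/0.493 = 6.00 ≈ 6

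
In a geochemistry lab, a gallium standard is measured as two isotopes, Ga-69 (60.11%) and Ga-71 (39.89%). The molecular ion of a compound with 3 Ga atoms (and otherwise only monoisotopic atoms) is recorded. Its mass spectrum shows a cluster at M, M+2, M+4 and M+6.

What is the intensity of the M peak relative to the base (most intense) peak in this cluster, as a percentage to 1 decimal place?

Binomial terms of (0.6011 + 0.3989)^3: M 0.2172, M+2 0.4324, M+4 0.2869, M+6 0.0635 → M+2 is the base peak.
P(M+2) = C(3,1) × 0.6011^2 × 0.3989^1 = 3 × 0.36132121 × 0.3989 = 0.432393 (base)
P(M) = C(3,0) × 0.6011^3 × 0.3989^0 = 1 × 0.21719018 × 1.0000 = 0.217190
Relative intensity = 0.217190 / 0.432393 × 100 = 50.2

50.2%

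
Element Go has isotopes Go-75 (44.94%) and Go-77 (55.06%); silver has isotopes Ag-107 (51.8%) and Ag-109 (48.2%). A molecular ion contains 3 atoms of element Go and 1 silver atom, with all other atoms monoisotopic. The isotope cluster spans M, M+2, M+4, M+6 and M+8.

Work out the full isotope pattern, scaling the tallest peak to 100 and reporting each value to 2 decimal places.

12.62 : 58.13 : 100.00 : 76.10 : 21.60

Element Go pattern (n=3): 0.09076099 : 0.33359812 : 0.4087208 : 0.16692009
Silver pattern (n=1): 0.5180 : 0.4820
Convolve the two distributions (both contribute in 2-u steps):
  M: 0.09076099×0.5180 = 0.047014
  M+2: 0.09076099×0.4820 + 0.33359812×0.5180 = 0.216551
  M+4: 0.33359812×0.4820 + 0.4087208×0.5180 = 0.372512
  M+6: 0.4087208×0.4820 + 0.16692009×0.5180 = 0.283468
  M+8: 0.16692009×0.4820 = 0.080455
Scale to base peak (0.372512) = 100: 12.62 : 58.13 : 100.00 : 76.10 : 21.60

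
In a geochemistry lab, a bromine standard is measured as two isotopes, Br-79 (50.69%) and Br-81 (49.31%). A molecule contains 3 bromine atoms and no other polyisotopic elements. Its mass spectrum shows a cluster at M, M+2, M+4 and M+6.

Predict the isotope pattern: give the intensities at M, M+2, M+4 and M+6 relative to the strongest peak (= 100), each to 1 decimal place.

34.3 : 100.0 : 97.3 : 31.5

Each Br atom is independently Br-79 (p = 0.5069) or Br-81 (q = 0.4931); the cluster is the binomial expansion (p + q)^3.
P(M) = 0.5069^3 = 0.130247
P(M+2) = 3 × 0.5069^2 × 0.4931^1 = 0.380103
P(M+4) = 3 × 0.5069^1 × 0.4931^2 = 0.369755
P(M+6) = 0.4931^3 = 0.119896
The M+2 peak is largest (0.380103); scaling to 100 gives 34.3 : 100.0 : 97.3 : 31.5.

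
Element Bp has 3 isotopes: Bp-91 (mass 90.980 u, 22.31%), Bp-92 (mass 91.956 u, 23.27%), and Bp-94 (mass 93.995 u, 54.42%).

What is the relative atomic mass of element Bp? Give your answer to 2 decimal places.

Weight each isotope mass by its fractional abundance: 0.2231 × 90.980 + 0.2327 × 91.956 + 0.5442 × 93.995
= 20.2976 + 21.3982 + 51.1521 = 92.8479 u

92.85 u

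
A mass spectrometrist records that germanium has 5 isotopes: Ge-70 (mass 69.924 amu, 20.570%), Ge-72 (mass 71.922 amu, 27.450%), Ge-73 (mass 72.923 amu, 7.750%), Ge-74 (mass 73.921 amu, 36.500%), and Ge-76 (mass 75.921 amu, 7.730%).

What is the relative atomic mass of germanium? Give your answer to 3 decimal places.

72.627 amu

The abundance-weighted mean is 0.20570 × 69.924 + 0.27450 × 71.922 + 0.07750 × 72.923 + 0.36500 × 73.921 + 0.07730 × 75.921
= 14.3834 + 19.7426 + 5.6515 + 26.9812 + 5.8687 = 72.6274 amu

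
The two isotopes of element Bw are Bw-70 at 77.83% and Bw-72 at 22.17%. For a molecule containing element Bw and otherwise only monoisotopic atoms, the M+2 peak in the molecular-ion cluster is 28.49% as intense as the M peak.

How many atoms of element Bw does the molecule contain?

For n independent Bw atoms, I(M+2)/I(M) = n · (abundance Bw-72) / (abundance Bw-70) = n · 0.2217/0.7783.
n = 0.2849 × 0.7783/0.2217 = 1.00 ≈ 1

1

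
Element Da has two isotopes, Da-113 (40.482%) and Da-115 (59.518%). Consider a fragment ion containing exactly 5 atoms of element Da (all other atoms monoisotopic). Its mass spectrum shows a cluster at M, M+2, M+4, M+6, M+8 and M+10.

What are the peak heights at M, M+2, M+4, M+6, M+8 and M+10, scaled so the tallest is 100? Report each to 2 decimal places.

3.15 : 23.13 : 68.02 : 100.00 : 73.51 : 21.62

Each Da atom is independently Da-113 (p = 0.40482) or Da-115 (q = 0.59518); the cluster is the binomial expansion (p + q)^5.
P(M) = 0.40482^5 = 0.010872
P(M+2) = 5 × 0.40482^4 × 0.59518^1 = 0.079922
P(M+4) = 10 × 0.40482^3 × 0.59518^2 = 0.235008
P(M+6) = 10 × 0.40482^2 × 0.59518^3 = 0.345517
P(M+8) = 5 × 0.40482^1 × 0.59518^4 = 0.253995
P(M+10) = 0.59518^5 = 0.074686
The M+6 peak is largest (0.345517); scaling to 100 gives 3.15 : 23.13 : 68.02 : 100.00 : 73.51 : 21.62.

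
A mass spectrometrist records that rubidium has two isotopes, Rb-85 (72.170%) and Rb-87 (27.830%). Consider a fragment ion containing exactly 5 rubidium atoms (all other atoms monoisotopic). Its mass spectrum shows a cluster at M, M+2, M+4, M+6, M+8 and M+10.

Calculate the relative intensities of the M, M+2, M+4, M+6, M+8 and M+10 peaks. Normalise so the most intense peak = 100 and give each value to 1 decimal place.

51.9 : 100.0 : 77.1 : 29.7 : 5.7 : 0.4

The 5 Rb atoms are independent, so intensities follow the terms of (0.72170 + 0.27830)^5.
P(M) = 0.72170^5 = 0.195787
P(M+2) = 5 × 0.72170^4 × 0.27830^1 = 0.377494
P(M+4) = 10 × 0.72170^3 × 0.27830^2 = 0.291136
P(M+6) = 10 × 0.72170^2 × 0.27830^3 = 0.112267
P(M+8) = 5 × 0.72170^1 × 0.27830^4 = 0.021646
P(M+10) = 0.27830^5 = 0.001669
The M+2 peak is largest (0.377494); scaling to 100 gives 51.9 : 100.0 : 77.1 : 29.7 : 5.7 : 0.4.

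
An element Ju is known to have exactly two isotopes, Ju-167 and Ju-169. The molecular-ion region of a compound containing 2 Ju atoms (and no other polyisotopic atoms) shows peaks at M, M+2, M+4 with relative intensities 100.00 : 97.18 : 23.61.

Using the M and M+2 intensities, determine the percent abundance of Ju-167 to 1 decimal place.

67.3%

If p is the fraction of Ju that is Ju-167, then I(M+2)/I(M) = [C(2,1)·p^1·(1−p)] / p^2 = 2·(1−p)/p = 97.18/100.00 = 0.9718
(1−p)/p = 0.9718/2 = 0.4859  ⇒  p = 1/(1 + 0.4859) = 0.6730
Ju-167: 67.3%, Ju-169: 32.7%.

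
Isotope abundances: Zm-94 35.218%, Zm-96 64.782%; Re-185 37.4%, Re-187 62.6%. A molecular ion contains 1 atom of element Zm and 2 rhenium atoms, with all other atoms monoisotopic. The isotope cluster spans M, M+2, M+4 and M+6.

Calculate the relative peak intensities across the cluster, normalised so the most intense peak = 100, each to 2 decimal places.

Element Zm pattern (n=1): 0.35218 : 0.64782
Rhenium pattern (n=2): 0.139876 : 0.468248 : 0.391876
Convolve the two distributions (both contribute in 2-u steps):
  M: 0.35218×0.139876 = 0.049262
  M+2: 0.35218×0.468248 + 0.64782×0.139876 = 0.255522
  M+4: 0.35218×0.391876 + 0.64782×0.468248 = 0.441351
  M+6: 0.64782×0.391876 = 0.253865
Scale to base peak (0.441351) = 100: 11.16 : 57.90 : 100.00 : 57.52

11.16 : 57.90 : 100.00 : 57.52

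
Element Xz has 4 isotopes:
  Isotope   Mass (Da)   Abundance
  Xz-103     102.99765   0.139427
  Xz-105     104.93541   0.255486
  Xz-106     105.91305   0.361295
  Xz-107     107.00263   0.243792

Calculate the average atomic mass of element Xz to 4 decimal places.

105.5224 Da

Weight each isotope mass by its fractional abundance: 0.139427 × 102.99765 + 0.255486 × 104.93541 + 0.361295 × 105.91305 + 0.243792 × 107.00263
= 14.360653 + 26.809528 + 38.265855 + 26.086385 = 105.522421 Da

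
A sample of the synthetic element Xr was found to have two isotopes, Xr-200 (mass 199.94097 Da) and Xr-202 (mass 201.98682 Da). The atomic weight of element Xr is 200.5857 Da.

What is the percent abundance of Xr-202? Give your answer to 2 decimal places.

With x = fraction of Xr-200 (so Xr-202 is 1 − x):
199.94097·x + 201.98682·(1 − x) = 200.5857
(199.94097 − 201.98682)·x = 200.5857 − 201.98682
x = -1.40112 / -2.04585 = 0.68486 → 68.49% Xr-200, 31.51% Xr-202.

31.51%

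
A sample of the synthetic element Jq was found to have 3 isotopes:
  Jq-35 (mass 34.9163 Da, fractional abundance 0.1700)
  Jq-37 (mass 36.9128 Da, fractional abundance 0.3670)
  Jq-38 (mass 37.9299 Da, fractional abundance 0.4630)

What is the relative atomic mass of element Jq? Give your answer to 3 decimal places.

37.044 Da

Ar = Σ fᵢ·mᵢ = 0.1700 × 34.9163 + 0.3670 × 36.9128 + 0.4630 × 37.9299
= 5.93577 + 13.54700 + 17.56154 = 37.04431 Da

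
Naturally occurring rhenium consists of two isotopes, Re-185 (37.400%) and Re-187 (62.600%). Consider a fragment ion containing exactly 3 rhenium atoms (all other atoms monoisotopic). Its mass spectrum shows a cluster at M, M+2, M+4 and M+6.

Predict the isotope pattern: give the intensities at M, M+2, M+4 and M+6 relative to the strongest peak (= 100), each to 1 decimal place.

Each Re atom is independently Re-185 (p = 0.37400) or Re-187 (q = 0.62600); the cluster is the binomial expansion (p + q)^3.
P(M) = 0.37400^3 = 0.052314
P(M+2) = 3 × 0.37400^2 × 0.62600^1 = 0.262687
P(M+4) = 3 × 0.37400^1 × 0.62600^2 = 0.439685
P(M+6) = 0.62600^3 = 0.245314
The M+4 peak is largest (0.439685); scaling to 100 gives 11.9 : 59.7 : 100.0 : 55.8.

11.9 : 59.7 : 100.0 : 55.8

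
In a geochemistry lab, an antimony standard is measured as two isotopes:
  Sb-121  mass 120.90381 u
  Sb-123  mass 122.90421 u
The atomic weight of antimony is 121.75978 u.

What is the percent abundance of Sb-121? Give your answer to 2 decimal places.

Writing the weighted mean with unknown fraction x of Sb-121:
120.90381·x + 122.90421·(1 − x) = 121.75978
(120.90381 − 122.90421)·x = 121.75978 − 122.90421
x = -1.14443 / -2.00040 = 0.57210 → 57.21% Sb-121, 42.79% Sb-123.

57.21%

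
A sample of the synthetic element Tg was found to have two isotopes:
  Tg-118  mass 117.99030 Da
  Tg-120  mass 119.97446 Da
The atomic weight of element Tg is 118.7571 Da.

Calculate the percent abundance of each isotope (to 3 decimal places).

Tg-118: 61.354%, Tg-120: 38.646%

With x = fraction of Tg-118 (so Tg-120 is 1 − x):
117.99030·x + 119.97446·(1 − x) = 118.7571
(117.99030 − 119.97446)·x = 118.7571 − 119.97446
x = -1.21736 / -1.98416 = 0.61354 → 61.354% Tg-118, 38.646% Tg-120.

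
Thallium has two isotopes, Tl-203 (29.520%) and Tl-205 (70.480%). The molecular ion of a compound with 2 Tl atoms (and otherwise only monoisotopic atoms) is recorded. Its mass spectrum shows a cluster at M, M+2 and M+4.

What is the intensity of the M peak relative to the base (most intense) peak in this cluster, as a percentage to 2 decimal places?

17.54%

Term probabilities: M 0.0871, M+2 0.4161, M+4 0.4967. Base peak = M+4.
P(M+4) = C(2,2) × 0.29520^0 × 0.70480^2 = 1 × 1.0000 × 0.49674304 = 0.496743 (base)
P(M) = C(2,0) × 0.29520^2 × 0.70480^0 = 1 × 0.08714304 × 1.0000 = 0.087143
Relative intensity = 0.087143 / 0.496743 × 100 = 17.54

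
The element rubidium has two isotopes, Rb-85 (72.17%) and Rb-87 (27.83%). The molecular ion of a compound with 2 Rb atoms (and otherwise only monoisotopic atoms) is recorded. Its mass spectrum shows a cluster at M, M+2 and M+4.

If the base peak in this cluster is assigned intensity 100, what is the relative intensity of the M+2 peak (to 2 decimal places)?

(0.7217 + 0.2783)^2 gives M 0.5209, M+2 0.4017, M+4 0.0775; the largest is M.
P(M) = C(2,0) × 0.7217^2 × 0.2783^0 = 1 × 0.52085089 × 1.0000 = 0.520851 (base)
P(M+2) = C(2,1) × 0.7217^1 × 0.2783^1 = 2 × 0.7217 × 0.2783 = 0.401698
Relative intensity = 0.401698 / 0.520851 × 100 = 77.12

77.12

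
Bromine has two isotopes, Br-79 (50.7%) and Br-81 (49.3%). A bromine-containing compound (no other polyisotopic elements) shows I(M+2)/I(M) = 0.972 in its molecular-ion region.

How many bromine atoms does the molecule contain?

1

For n independent Br atoms, I(M+2)/I(M) = n · (abundance Br-81) / (abundance Br-79) = n · 0.493/0.507.
n = 0.972 × 0.507/0.493 = 1.00 ≈ 1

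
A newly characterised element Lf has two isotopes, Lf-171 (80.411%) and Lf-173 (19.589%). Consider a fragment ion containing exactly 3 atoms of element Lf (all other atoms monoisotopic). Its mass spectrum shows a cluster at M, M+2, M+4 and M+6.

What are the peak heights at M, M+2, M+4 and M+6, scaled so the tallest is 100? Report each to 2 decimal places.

Each Lf atom is independently Lf-171 (p = 0.80411) or Lf-173 (q = 0.19589); the cluster is the binomial expansion (p + q)^3.
P(M) = 0.80411^3 = 0.519932
P(M+2) = 3 × 0.80411^2 × 0.19589^1 = 0.379983
P(M+4) = 3 × 0.80411^1 × 0.19589^2 = 0.092568
P(M+6) = 0.19589^3 = 0.007517
The M peak is largest (0.519932); scaling to 100 gives 100.00 : 73.08 : 17.80 : 1.45.

100.00 : 73.08 : 17.80 : 1.45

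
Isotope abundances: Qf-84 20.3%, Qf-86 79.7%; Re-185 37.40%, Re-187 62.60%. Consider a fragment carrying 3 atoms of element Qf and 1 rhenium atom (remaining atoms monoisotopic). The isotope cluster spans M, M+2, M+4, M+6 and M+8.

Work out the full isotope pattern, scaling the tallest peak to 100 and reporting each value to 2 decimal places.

0.73 : 9.75 : 47.82 : 100.00 : 73.45

Element Qf pattern (n=3): 0.00836543 : 0.09853072 : 0.38684228 : 0.50626157
Rhenium pattern (n=1): 0.3740 : 0.6260
Convolve the two distributions (both contribute in 2-u steps):
  M: 0.00836543×0.3740 = 0.003129
  M+2: 0.00836543×0.6260 + 0.09853072×0.3740 = 0.042087
  M+4: 0.09853072×0.6260 + 0.38684228×0.3740 = 0.206359
  M+6: 0.38684228×0.6260 + 0.50626157×0.3740 = 0.431505
  M+8: 0.50626157×0.6260 = 0.316920
Scale to base peak (0.431505) = 100: 0.73 : 9.75 : 47.82 : 100.00 : 73.45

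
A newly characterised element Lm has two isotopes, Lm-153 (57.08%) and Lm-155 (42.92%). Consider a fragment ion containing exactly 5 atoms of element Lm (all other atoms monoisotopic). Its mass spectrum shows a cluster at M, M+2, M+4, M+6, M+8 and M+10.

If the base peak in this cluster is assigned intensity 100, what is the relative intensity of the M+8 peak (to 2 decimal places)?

(0.5708 + 0.4292)^5 gives M 0.0606, M+2 0.2278, M+4 0.3426, M+6 0.2576, M+8 0.0968, M+10 0.0146; the largest is M+4.
P(M+4) = C(5,2) × 0.5708^3 × 0.4292^2 = 10 × 0.18597385 × 0.18421264 = 0.342587 (base)
P(M+8) = C(5,4) × 0.5708^1 × 0.4292^4 = 5 × 0.5708 × 0.0339343 = 0.096848
Relative intensity = 0.096848 / 0.342587 × 100 = 28.27

28.27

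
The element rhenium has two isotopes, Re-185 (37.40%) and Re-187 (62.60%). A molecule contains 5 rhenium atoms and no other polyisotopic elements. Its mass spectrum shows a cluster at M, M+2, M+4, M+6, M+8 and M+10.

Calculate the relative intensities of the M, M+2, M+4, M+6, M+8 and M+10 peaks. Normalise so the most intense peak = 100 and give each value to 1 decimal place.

Expanding (0.3740 + 0.6260)^5:
P(M) = 0.3740^5 = 0.007317
P(M+2) = 5 × 0.3740^4 × 0.6260^1 = 0.061239
P(M+4) = 10 × 0.3740^3 × 0.6260^2 = 0.205005
P(M+6) = 10 × 0.3740^2 × 0.6260^3 = 0.343136
P(M+8) = 5 × 0.3740^1 × 0.6260^4 = 0.287170
P(M+10) = 0.6260^5 = 0.096133
The M+6 peak is largest (0.343136); scaling to 100 gives 2.1 : 17.8 : 59.7 : 100.0 : 83.7 : 28.0.

2.1 : 17.8 : 59.7 : 100.0 : 83.7 : 28.0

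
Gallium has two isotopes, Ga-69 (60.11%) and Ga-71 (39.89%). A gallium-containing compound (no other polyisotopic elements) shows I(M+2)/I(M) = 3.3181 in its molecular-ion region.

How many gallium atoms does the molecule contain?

For n independent Ga atoms, I(M+2)/I(M) = n · (abundance Ga-71) / (abundance Ga-69) = n · 0.3989/0.6011.
n = 3.3181 × 0.6011/0.3989 = 5.00 ≈ 5

5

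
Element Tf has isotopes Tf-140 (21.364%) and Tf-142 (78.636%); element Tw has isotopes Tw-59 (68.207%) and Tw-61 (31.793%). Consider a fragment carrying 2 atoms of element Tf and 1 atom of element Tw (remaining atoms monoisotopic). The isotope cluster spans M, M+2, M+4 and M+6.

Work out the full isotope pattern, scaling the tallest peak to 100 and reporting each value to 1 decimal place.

Element Tf pattern (n=2): 0.04564205 : 0.3359959 : 0.61836205
Element Tw pattern (n=1): 0.68207 : 0.31793
Convolve the two distributions (both contribute in 2-u steps):
  M: 0.04564205×0.68207 = 0.031131
  M+2: 0.04564205×0.31793 + 0.3359959×0.68207 = 0.243684
  M+4: 0.3359959×0.31793 + 0.61836205×0.68207 = 0.528589
  M+6: 0.61836205×0.31793 = 0.196596
Scale to base peak (0.528589) = 100: 5.9 : 46.1 : 100.0 : 37.2

5.9 : 46.1 : 100.0 : 37.2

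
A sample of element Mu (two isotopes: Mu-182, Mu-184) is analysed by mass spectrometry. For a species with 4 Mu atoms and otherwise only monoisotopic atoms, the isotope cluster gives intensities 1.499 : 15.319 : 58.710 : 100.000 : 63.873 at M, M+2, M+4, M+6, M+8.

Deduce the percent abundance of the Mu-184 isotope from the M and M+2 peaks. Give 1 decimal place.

71.9%

If p is the fraction of Mu that is Mu-182, then I(M+2)/I(M) = [C(4,1)·p^3·(1−p)] / p^4 = 4·(1−p)/p = 15.319/1.499 = 10.2195
(1−p)/p = 10.2195/4 = 2.5549  ⇒  p = 1/(1 + 2.5549) = 0.2813
Mu-182: 28.1%, Mu-184: 71.9%.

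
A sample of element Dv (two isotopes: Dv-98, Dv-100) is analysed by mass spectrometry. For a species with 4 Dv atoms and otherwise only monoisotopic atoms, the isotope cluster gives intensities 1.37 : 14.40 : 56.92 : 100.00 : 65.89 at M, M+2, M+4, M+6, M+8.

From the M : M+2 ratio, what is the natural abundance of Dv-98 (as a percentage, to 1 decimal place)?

27.6%

If p is the fraction of Dv that is Dv-98, then I(M+2)/I(M) = [C(4,1)·p^3·(1−p)] / p^4 = 4·(1−p)/p = 14.40/1.37 = 10.5109
(1−p)/p = 10.5109/4 = 2.6277  ⇒  p = 1/(1 + 2.6277) = 0.2757
Dv-98: 27.6%, Dv-100: 72.4%.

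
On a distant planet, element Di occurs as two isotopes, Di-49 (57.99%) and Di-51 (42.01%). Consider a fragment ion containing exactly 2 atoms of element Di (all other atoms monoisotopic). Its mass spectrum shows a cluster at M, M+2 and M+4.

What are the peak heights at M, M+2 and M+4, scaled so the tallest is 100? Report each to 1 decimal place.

69.0 : 100.0 : 36.2

Expanding (0.5799 + 0.4201)^2:
P(M) = 0.5799^2 = 0.336284
P(M+2) = 2 × 0.5799^1 × 0.4201^1 = 0.487232
P(M+4) = 0.4201^2 = 0.176484
The M+2 peak is largest (0.487232); scaling to 100 gives 69.0 : 100.0 : 36.2.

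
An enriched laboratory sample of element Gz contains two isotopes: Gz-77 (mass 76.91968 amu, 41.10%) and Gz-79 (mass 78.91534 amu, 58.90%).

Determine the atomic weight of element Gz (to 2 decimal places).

78.10 amu

Ar = Σ fᵢ·mᵢ = 0.4110 × 76.91968 + 0.5890 × 78.91534
= 31.613988 + 46.481135 = 78.095123 amu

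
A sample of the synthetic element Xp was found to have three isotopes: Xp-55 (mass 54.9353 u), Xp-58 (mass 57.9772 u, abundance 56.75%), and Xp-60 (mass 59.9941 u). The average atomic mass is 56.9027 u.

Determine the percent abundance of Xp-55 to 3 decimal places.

38.484%

The remaining 43.25% is split between Xp-55 (fraction x) and Xp-60 (fraction 0.4325 − x).
Substituting: 54.9353x + 59.9941(0.4325 − x) = 24.000639
(54.9353 − 59.9941)x = -1.94680925  ⇒  x = 0.38484, y = 0.04766
Xp-55: 38.484%, Xp-60: 4.766%.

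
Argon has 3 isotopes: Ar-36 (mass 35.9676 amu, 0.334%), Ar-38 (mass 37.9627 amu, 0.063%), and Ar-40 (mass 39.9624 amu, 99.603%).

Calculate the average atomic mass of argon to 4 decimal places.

Ar = Σ fᵢ·mᵢ = 0.00334 × 35.9676 + 0.00063 × 37.9627 + 0.99603 × 39.9624
= 0.12013 + 0.02392 + 39.80375 = 39.94780 amu

39.9478 amu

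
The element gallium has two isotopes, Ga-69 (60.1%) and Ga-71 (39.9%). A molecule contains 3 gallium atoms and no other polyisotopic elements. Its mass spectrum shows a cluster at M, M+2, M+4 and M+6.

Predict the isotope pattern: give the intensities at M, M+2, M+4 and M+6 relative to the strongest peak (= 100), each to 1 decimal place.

Expanding (0.601 + 0.399)^3:
P(M) = 0.601^3 = 0.217082
P(M+2) = 3 × 0.601^2 × 0.399^1 = 0.432358
P(M+4) = 3 × 0.601^1 × 0.399^2 = 0.287039
P(M+6) = 0.399^3 = 0.063521
The M+2 peak is largest (0.432358); scaling to 100 gives 50.2 : 100.0 : 66.4 : 14.7.

50.2 : 100.0 : 66.4 : 14.7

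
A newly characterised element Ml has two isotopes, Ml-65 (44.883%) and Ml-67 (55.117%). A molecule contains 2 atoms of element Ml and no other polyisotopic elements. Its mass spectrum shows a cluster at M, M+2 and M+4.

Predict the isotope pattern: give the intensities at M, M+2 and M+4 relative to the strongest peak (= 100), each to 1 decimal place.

40.7 : 100.0 : 61.4

Expanding (0.44883 + 0.55117)^2:
P(M) = 0.44883^2 = 0.201448
P(M+2) = 2 × 0.44883^1 × 0.55117^1 = 0.494763
P(M+4) = 0.55117^2 = 0.303788
The M+2 peak is largest (0.494763); scaling to 100 gives 40.7 : 100.0 : 61.4.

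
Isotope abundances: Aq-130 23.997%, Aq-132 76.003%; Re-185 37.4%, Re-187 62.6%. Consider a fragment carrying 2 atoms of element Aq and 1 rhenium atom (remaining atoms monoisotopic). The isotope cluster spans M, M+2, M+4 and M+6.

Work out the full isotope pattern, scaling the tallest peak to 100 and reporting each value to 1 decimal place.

Element Aq pattern (n=2): 0.0575856 : 0.3647688 : 0.5776456
Rhenium pattern (n=1): 0.3740 : 0.6260
Convolve the two distributions (both contribute in 2-u steps):
  M: 0.0575856×0.3740 = 0.021537
  M+2: 0.0575856×0.6260 + 0.3647688×0.3740 = 0.172472
  M+4: 0.3647688×0.6260 + 0.5776456×0.3740 = 0.444385
  M+6: 0.5776456×0.6260 = 0.361606
Scale to base peak (0.444385) = 100: 4.8 : 38.8 : 100.0 : 81.4

4.8 : 38.8 : 100.0 : 81.4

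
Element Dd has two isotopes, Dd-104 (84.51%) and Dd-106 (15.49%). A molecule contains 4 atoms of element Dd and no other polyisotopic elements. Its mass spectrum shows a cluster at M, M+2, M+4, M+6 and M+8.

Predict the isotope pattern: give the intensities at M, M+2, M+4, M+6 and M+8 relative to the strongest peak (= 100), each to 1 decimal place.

100.0 : 73.3 : 20.2 : 2.5 : 0.1

The 4 Dd atoms are independent, so intensities follow the terms of (0.8451 + 0.1549)^4.
P(M) = 0.8451^4 = 0.510073
P(M+2) = 4 × 0.8451^3 × 0.1549^1 = 0.373969
P(M+4) = 6 × 0.8451^2 × 0.1549^2 = 0.102818
P(M+6) = 4 × 0.8451^1 × 0.1549^3 = 0.012564
P(M+8) = 0.1549^4 = 0.000576
The M peak is largest (0.510073); scaling to 100 gives 100.0 : 73.3 : 20.2 : 2.5 : 0.1.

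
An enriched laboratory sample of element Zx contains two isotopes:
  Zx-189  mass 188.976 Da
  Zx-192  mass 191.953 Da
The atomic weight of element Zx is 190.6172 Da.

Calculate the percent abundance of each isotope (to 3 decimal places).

Writing the weighted mean with unknown fraction x of Zx-189:
188.976·x + 191.953·(1 − x) = 190.6172
(188.976 − 191.953)·x = 190.6172 − 191.953
x = -1.3358 / -2.977 = 0.44871 → 44.871% Zx-189, 55.129% Zx-192.

Zx-189: 44.871%, Zx-192: 55.129%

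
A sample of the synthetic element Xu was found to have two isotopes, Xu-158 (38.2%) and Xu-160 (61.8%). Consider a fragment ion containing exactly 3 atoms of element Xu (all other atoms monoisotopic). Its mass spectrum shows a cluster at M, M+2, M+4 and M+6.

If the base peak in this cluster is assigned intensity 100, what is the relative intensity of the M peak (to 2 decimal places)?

12.74

(0.382 + 0.618)^3 gives M 0.0557, M+2 0.2705, M+4 0.4377, M+6 0.2360; the largest is M+4.
P(M+4) = C(3,2) × 0.382^1 × 0.618^2 = 3 × 0.3820 × 0.381924 = 0.437685 (base)
P(M) = C(3,0) × 0.382^3 × 0.618^0 = 1 × 0.05574297 × 1.0000 = 0.055743
Relative intensity = 0.055743 / 0.437685 × 100 = 12.74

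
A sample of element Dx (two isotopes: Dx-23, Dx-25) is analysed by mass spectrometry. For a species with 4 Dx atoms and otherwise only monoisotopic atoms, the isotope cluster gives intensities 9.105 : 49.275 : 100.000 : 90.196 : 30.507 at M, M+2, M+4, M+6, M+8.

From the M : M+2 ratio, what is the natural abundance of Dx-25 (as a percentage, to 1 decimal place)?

Write p for the Dx-23 fraction. I(M+2)/I(M) = [C(4,1)·p^3·(1−p)] / p^4 = 4·(1−p)/p = 49.275/9.105 = 5.4119
(1−p)/p = 5.4119/4 = 1.3530  ⇒  p = 1/(1 + 1.3530) = 0.4250
Dx-23: 42.5%, Dx-25: 57.5%.

57.5%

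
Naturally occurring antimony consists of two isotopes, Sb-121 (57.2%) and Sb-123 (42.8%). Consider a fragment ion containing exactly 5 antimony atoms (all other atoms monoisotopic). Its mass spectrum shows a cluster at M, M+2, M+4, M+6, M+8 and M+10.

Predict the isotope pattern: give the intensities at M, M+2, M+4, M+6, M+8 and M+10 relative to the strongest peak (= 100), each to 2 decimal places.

17.86 : 66.82 : 100.00 : 74.83 : 27.99 : 4.19

Each Sb atom is independently Sb-121 (p = 0.572) or Sb-123 (q = 0.428); the cluster is the binomial expansion (p + q)^5.
P(M) = 0.572^5 = 0.061232
P(M+2) = 5 × 0.572^4 × 0.428^1 = 0.229086
P(M+4) = 10 × 0.572^3 × 0.428^2 = 0.342827
P(M+6) = 10 × 0.572^2 × 0.428^3 = 0.256521
P(M+8) = 5 × 0.572^1 × 0.428^4 = 0.095971
P(M+10) = 0.428^5 = 0.014362
The M+4 peak is largest (0.342827); scaling to 100 gives 17.86 : 66.82 : 100.00 : 74.83 : 27.99 : 4.19.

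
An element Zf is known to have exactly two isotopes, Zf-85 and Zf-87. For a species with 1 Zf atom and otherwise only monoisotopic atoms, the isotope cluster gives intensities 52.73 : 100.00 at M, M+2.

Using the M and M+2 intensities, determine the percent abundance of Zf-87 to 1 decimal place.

Write p for the Zf-85 fraction. I(M+2)/I(M) = [C(1,1)·p^0·(1−p)] / p^1 = 1·(1−p)/p = 100.00/52.73 = 1.8965
(1−p)/p = 1.8965/1 = 1.8965  ⇒  p = 1/(1 + 1.8965) = 0.3452
Zf-85: 34.5%, Zf-87: 65.5%.

65.5%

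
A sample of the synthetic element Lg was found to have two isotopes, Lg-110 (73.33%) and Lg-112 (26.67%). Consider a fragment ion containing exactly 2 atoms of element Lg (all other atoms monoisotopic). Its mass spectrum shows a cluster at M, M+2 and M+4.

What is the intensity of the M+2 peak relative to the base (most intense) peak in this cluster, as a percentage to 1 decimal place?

(0.7333 + 0.2667)^2 gives M 0.5377, M+2 0.3911, M+4 0.0711; the largest is M.
P(M) = C(2,0) × 0.7333^2 × 0.2667^0 = 1 × 0.53772889 × 1.0000 = 0.537729 (base)
P(M+2) = C(2,1) × 0.7333^1 × 0.2667^1 = 2 × 0.7333 × 0.2667 = 0.391142
Relative intensity = 0.391142 / 0.537729 × 100 = 72.7

72.7%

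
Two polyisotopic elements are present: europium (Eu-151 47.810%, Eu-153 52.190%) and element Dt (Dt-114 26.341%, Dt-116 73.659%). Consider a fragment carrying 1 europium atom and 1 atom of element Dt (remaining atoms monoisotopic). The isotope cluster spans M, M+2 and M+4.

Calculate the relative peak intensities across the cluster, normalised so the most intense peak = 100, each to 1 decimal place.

25.7 : 100.0 : 78.5

Europium pattern (n=1): 0.4781 : 0.5219
Element Dt pattern (n=1): 0.26341 : 0.73659
Convolve the two distributions (both contribute in 2-u steps):
  M: 0.4781×0.26341 = 0.125936
  M+2: 0.4781×0.73659 + 0.5219×0.26341 = 0.489637
  M+4: 0.5219×0.73659 = 0.384426
Scale to base peak (0.489637) = 100: 25.7 : 100.0 : 78.5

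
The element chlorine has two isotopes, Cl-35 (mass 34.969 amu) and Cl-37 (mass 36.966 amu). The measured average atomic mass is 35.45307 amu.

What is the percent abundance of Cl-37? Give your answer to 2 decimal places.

24.24%

With x = fraction of Cl-35 (so Cl-37 is 1 − x):
34.969·x + 36.966·(1 − x) = 35.45307
(34.969 − 36.966)·x = 35.45307 − 36.966
x = -1.51293 / -1.997 = 0.75760 → 75.76% Cl-35, 24.24% Cl-37.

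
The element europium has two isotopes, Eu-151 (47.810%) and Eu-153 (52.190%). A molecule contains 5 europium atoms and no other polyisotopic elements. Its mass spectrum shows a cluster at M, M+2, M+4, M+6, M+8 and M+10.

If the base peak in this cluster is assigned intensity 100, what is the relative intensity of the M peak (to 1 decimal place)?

7.7

(0.47810 + 0.52190)^5 gives M 0.0250, M+2 0.1363, M+4 0.2977, M+6 0.3249, M+8 0.1774, M+10 0.0387; the largest is M+6.
P(M+6) = C(5,3) × 0.47810^2 × 0.52190^3 = 10 × 0.22857961 × 0.14215492 = 0.324937 (base)
P(M) = C(5,0) × 0.47810^5 × 0.52190^0 = 1 × 0.02498007 × 1.0000 = 0.024980
Relative intensity = 0.024980 / 0.324937 × 100 = 7.7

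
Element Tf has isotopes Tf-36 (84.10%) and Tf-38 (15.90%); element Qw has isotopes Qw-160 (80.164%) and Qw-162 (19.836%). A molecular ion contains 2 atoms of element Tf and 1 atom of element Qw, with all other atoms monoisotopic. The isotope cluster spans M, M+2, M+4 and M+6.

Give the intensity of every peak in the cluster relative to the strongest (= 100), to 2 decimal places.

Element Tf pattern (n=2): 0.707281 : 0.267438 : 0.025281
Element Qw pattern (n=1): 0.80164 : 0.19836
Convolve the two distributions (both contribute in 2-u steps):
  M: 0.707281×0.80164 = 0.566985
  M+2: 0.707281×0.19836 + 0.267438×0.80164 = 0.354685
  M+4: 0.267438×0.19836 + 0.025281×0.80164 = 0.073315
  M+6: 0.025281×0.19836 = 0.005015
Scale to base peak (0.566985) = 100: 100.00 : 62.56 : 12.93 : 0.88

100.00 : 62.56 : 12.93 : 0.88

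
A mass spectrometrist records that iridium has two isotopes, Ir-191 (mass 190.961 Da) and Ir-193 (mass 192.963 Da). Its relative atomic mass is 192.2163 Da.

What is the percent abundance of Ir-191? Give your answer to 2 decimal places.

37.30%

With x = fraction of Ir-191 (so Ir-193 is 1 − x):
190.961·x + 192.963·(1 − x) = 192.2163
(190.961 − 192.963)·x = 192.2163 − 192.963
x = -0.7467 / -2.002 = 0.37298 → 37.30% Ir-191, 62.70% Ir-193.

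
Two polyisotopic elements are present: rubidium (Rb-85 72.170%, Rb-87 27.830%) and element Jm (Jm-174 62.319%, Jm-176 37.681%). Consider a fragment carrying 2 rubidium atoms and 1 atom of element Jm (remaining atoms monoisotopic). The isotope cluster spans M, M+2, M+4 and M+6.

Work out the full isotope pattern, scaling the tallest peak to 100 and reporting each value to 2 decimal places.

72.68 : 100.00 : 44.70 : 6.53

Rubidium pattern (n=2): 0.52085089 : 0.40169822 : 0.07745089
Element Jm pattern (n=1): 0.62319 : 0.37681
Convolve the two distributions (both contribute in 2-u steps):
  M: 0.52085089×0.62319 = 0.324589
  M+2: 0.52085089×0.37681 + 0.40169822×0.62319 = 0.446596
  M+4: 0.40169822×0.37681 + 0.07745089×0.62319 = 0.199631
  M+6: 0.07745089×0.37681 = 0.029184
Scale to base peak (0.446596) = 100: 72.68 : 100.00 : 44.70 : 6.53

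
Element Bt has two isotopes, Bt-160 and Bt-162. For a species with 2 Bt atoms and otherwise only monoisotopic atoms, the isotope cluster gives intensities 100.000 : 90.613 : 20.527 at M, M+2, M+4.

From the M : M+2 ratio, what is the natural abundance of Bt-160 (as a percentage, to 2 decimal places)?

68.82%

Let p = fractional abundance of Bt-160. I(M+2)/I(M) = [C(2,1)·p^1·(1−p)] / p^2 = 2·(1−p)/p = 90.613/100.000 = 0.9061
(1−p)/p = 0.9061/2 = 0.4531  ⇒  p = 1/(1 + 0.4531) = 0.6882
Bt-160: 68.82%, Bt-162: 31.18%.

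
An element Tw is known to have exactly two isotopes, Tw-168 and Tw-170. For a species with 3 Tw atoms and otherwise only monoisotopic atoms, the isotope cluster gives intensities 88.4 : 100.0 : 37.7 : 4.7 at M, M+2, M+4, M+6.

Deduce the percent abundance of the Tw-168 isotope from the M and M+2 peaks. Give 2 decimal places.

Let p = fractional abundance of Tw-168. I(M+2)/I(M) = [C(3,1)·p^2·(1−p)] / p^3 = 3·(1−p)/p = 100.0/88.4 = 1.1312
(1−p)/p = 1.1312/3 = 0.3771  ⇒  p = 1/(1 + 0.3771) = 0.7262
Tw-168: 72.62%, Tw-170: 27.38%.

72.62%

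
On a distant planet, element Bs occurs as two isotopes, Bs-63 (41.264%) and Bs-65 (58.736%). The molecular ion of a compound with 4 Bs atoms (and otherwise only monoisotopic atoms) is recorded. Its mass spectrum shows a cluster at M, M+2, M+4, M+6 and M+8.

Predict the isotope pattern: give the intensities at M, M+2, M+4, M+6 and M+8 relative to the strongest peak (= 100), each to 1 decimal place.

8.2 : 46.8 : 100.0 : 94.9 : 33.8

Expanding (0.41264 + 0.58736)^4:
P(M) = 0.41264^4 = 0.028992
P(M+2) = 4 × 0.41264^3 × 0.58736^1 = 0.165074
P(M+4) = 6 × 0.41264^2 × 0.58736^2 = 0.352454
P(M+6) = 4 × 0.41264^1 × 0.58736^3 = 0.334460
P(M+8) = 0.58736^4 = 0.119019
The M+4 peak is largest (0.352454); scaling to 100 gives 8.2 : 46.8 : 100.0 : 94.9 : 33.8.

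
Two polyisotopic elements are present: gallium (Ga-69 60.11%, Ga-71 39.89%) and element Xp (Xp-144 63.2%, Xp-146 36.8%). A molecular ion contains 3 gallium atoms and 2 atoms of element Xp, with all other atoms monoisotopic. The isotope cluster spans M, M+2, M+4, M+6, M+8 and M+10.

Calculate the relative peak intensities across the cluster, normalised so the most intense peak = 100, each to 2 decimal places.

25.13 : 79.31 : 100.00 : 62.98 : 19.81 : 2.49

Gallium pattern (n=3): 0.21719018 : 0.43239309 : 0.28694328 : 0.06347345
Element Xp pattern (n=2): 0.399424 : 0.465152 : 0.135424
Convolve the two distributions (both contribute in 2-u steps):
  M: 0.21719018×0.399424 = 0.086751
  M+2: 0.21719018×0.465152 + 0.43239309×0.399424 = 0.273735
  M+4: 0.21719018×0.135424 + 0.43239309×0.465152 + 0.28694328×0.399424 = 0.345153
  M+6: 0.43239309×0.135424 + 0.28694328×0.465152 + 0.06347345×0.399424 = 0.217381
  M+8: 0.28694328×0.135424 + 0.06347345×0.465152 = 0.068384
  M+10: 0.06347345×0.135424 = 0.008596
Scale to base peak (0.345153) = 100: 25.13 : 79.31 : 100.00 : 62.98 : 19.81 : 2.49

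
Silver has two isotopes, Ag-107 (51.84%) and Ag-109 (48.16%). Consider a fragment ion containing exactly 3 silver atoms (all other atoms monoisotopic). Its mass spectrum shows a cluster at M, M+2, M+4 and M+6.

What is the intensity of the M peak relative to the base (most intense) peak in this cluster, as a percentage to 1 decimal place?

35.9%

Term probabilities: M 0.1393, M+2 0.3883, M+4 0.3607, M+6 0.1117. Base peak = M+2.
P(M+2) = C(3,1) × 0.5184^2 × 0.4816^1 = 3 × 0.26873856 × 0.4816 = 0.388273 (base)
P(M) = C(3,0) × 0.5184^3 × 0.4816^0 = 1 × 0.13931407 × 1.0000 = 0.139314
Relative intensity = 0.139314 / 0.388273 × 100 = 35.9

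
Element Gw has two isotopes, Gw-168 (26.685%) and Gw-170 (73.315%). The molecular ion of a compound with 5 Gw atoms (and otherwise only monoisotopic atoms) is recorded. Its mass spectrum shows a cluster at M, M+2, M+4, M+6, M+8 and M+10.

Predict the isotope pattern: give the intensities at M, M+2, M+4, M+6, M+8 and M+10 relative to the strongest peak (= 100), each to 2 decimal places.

Each Gw atom is independently Gw-168 (p = 0.26685) or Gw-170 (q = 0.73315); the cluster is the binomial expansion (p + q)^5.
P(M) = 0.26685^5 = 0.001353
P(M+2) = 5 × 0.26685^4 × 0.73315^1 = 0.018588
P(M+4) = 10 × 0.26685^3 × 0.73315^2 = 0.102138
P(M+6) = 10 × 0.26685^2 × 0.73315^3 = 0.280616
P(M+8) = 5 × 0.26685^1 × 0.73315^4 = 0.385486
P(M+10) = 0.73315^5 = 0.211819
The M+8 peak is largest (0.385486); scaling to 100 gives 0.35 : 4.82 : 26.50 : 72.80 : 100.00 : 54.95.

0.35 : 4.82 : 26.50 : 72.80 : 100.00 : 54.95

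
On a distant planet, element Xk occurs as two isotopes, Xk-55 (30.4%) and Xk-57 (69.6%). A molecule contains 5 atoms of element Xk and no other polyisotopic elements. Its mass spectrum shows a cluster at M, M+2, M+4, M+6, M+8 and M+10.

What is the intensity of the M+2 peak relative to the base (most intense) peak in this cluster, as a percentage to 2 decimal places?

Term probabilities: M 0.0026, M+2 0.0297, M+4 0.1361, M+6 0.3116, M+8 0.3567, M+10 0.1633. Base peak = M+8.
P(M+8) = C(5,4) × 0.304^1 × 0.696^4 = 5 × 0.3040 × 0.23465886 = 0.356681 (base)
P(M+2) = C(5,1) × 0.304^4 × 0.696^1 = 5 × 0.00854072 × 0.6960 = 0.029722
Relative intensity = 0.029722 / 0.356681 × 100 = 8.33

8.33%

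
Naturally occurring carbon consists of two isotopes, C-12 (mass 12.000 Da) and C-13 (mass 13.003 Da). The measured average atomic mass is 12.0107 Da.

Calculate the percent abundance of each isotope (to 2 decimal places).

C-12: 98.93%, C-13: 1.07%

With x = fraction of C-12 (so C-13 is 1 − x):
12.000·x + 13.003·(1 − x) = 12.0107
(12.000 − 13.003)·x = 12.0107 − 13.003
x = -0.9923 / -1.003 = 0.98933 → 98.93% C-12, 1.07% C-13.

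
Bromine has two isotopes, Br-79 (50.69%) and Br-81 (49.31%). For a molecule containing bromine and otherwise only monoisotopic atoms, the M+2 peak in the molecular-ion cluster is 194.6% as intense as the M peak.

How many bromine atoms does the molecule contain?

2

For n independent Br atoms, I(M+2)/I(M) = n · (abundance Br-81) / (abundance Br-79) = n · 0.4931/0.5069.
n = 1.946 × 0.5069/0.4931 = 2.00 ≈ 2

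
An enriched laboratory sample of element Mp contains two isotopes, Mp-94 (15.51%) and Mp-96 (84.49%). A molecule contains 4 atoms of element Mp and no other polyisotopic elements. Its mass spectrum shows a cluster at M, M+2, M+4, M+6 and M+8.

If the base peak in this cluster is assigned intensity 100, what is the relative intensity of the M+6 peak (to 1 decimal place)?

73.4

Term probabilities: M 0.0006, M+2 0.0126, M+4 0.1030, M+6 0.3742, M+8 0.5096. Base peak = M+8.
P(M+8) = C(4,4) × 0.1551^0 × 0.8449^4 = 1 × 1.0000 × 0.5095904 = 0.509590 (base)
P(M+6) = C(4,3) × 0.1551^1 × 0.8449^3 = 4 × 0.1551 × 0.60313694 = 0.374186
Relative intensity = 0.374186 / 0.509590 × 100 = 73.4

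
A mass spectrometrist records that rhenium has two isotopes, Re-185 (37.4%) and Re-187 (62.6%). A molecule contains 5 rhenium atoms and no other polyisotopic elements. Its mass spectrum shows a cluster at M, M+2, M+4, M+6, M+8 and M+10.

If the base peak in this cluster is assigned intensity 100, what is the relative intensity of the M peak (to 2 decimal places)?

2.13

Binomial terms of (0.374 + 0.626)^5: M 0.0073, M+2 0.0612, M+4 0.2050, M+6 0.3431, M+8 0.2872, M+10 0.0961 → M+6 is the base peak.
P(M+6) = C(5,3) × 0.374^2 × 0.626^3 = 10 × 0.139876 × 0.24531438 = 0.343136 (base)
P(M) = C(5,0) × 0.374^5 × 0.626^0 = 1 × 0.00731742 × 1.0000 = 0.007317
Relative intensity = 0.007317 / 0.343136 × 100 = 2.13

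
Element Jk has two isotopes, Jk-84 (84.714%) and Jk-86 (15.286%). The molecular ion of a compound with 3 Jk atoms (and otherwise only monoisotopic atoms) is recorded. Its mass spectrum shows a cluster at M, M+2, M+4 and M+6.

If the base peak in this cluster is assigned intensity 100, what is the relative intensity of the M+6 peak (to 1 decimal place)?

(0.84714 + 0.15286)^3 gives M 0.6079, M+2 0.3291, M+4 0.0594, M+6 0.0036; the largest is M.
P(M) = C(3,0) × 0.84714^3 × 0.15286^0 = 1 × 0.60794678 × 1.0000 = 0.607947 (base)
P(M+6) = C(3,3) × 0.84714^0 × 0.15286^3 = 1 × 1.0000 × 0.00357175 = 0.003572
Relative intensity = 0.003572 / 0.607947 × 100 = 0.6

0.6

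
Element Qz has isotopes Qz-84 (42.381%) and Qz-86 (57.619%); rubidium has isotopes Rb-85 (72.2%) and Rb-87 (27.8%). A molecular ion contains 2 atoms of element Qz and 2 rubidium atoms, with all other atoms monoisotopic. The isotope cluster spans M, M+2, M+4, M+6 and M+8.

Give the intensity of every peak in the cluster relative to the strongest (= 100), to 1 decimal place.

Element Qz pattern (n=2): 0.17961492 : 0.48839017 : 0.33199492
Rubidium pattern (n=2): 0.521284 : 0.401432 : 0.077284
Convolve the two distributions (both contribute in 2-u steps):
  M: 0.17961492×0.521284 = 0.093630
  M+2: 0.17961492×0.401432 + 0.48839017×0.521284 = 0.326693
  M+4: 0.17961492×0.077284 + 0.48839017×0.401432 + 0.33199492×0.521284 = 0.383000
  M+6: 0.48839017×0.077284 + 0.33199492×0.401432 = 0.171018
  M+8: 0.33199492×0.077284 = 0.025658
Scale to base peak (0.383000) = 100: 24.4 : 85.3 : 100.0 : 44.7 : 6.7

24.4 : 85.3 : 100.0 : 44.7 : 6.7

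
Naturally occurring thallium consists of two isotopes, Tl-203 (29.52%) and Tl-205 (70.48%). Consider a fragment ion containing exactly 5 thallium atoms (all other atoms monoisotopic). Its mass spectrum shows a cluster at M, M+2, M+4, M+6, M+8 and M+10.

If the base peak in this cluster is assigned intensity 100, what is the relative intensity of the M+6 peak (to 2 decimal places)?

83.77

Term probabilities: M 0.0022, M+2 0.0268, M+4 0.1278, M+6 0.3051, M+8 0.3642, M+10 0.1739. Base peak = M+8.
P(M+8) = C(5,4) × 0.2952^1 × 0.7048^4 = 5 × 0.2952 × 0.24675365 = 0.364208 (base)
P(M+6) = C(5,3) × 0.2952^2 × 0.7048^3 = 10 × 0.08714304 × 0.35010449 = 0.305092
Relative intensity = 0.305092 / 0.364208 × 100 = 83.77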